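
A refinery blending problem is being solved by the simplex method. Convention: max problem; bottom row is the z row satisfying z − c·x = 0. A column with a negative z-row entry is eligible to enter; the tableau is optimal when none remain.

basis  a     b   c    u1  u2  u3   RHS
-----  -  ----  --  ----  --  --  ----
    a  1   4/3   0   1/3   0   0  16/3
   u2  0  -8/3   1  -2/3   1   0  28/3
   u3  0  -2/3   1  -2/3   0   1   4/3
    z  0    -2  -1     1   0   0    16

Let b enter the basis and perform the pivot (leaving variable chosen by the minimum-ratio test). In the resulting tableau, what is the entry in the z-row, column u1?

3/2

Ratio test on column b — row 1: (16/3)/(4/3) = 4; row 2: entry -8/3 ≤ 0; row 3: entry -2/3 ≤ 0. Minimum is 4 at row 1 (a leaves); pivot element 4/3.
Divide row 1 by 4/3; eliminate column b from the other rows.
z-row update in column u1: 1 − (-2)·(1/4) = 3/2.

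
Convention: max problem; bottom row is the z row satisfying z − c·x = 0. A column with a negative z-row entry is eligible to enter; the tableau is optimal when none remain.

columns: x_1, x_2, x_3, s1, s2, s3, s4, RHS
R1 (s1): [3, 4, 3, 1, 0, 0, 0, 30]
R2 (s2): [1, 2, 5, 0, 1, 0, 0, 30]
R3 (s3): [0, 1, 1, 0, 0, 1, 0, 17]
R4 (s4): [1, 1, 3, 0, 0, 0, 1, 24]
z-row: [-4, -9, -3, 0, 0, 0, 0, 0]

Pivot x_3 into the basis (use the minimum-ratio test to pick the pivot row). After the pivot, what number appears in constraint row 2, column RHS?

6

Ratio test on column x_3 — row 1: 30/3 = 10; row 2: 30/5 = 6; row 3: 17/1 = 17; row 4: 24/3 = 8. Minimum is 6 at row 2 (s2 leaves); pivot element 5.
Divide row 2 by 5; eliminate column x_3 from the other rows.
In the new row 2, the RHS entry is the old entry divided by the pivot: 30/5 = 6.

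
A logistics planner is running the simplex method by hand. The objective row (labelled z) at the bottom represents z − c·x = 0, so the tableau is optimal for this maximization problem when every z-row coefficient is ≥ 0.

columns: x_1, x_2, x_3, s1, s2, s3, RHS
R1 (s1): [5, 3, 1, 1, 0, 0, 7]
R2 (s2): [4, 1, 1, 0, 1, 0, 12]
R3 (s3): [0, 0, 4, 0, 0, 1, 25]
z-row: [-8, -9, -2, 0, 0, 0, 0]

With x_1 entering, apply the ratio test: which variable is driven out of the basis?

s1

Column x_1 entries and ratios — s1: 7/5 = 7/5; s2: 12/4 = 3; s3: 0 ≤ 0, skip.
Smallest ratio is 7/5 in the row of s1, so s1 leaves.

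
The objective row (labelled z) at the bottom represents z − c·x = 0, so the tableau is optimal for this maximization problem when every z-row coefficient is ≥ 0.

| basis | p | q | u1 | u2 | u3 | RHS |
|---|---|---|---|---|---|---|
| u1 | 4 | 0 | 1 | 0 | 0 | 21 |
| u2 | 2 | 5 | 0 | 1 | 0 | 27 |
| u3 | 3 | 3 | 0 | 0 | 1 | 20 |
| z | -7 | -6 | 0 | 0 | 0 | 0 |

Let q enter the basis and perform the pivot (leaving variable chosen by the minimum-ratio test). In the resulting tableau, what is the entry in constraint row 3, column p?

Ratio test on column q — row 1: entry 0 ≤ 0; row 2: 27/5 = 27/5; row 3: 20/3 = 20/3. Minimum is 27/5 at row 2 (u2 leaves); pivot element 5.
Divide row 2 by 5; eliminate column q from the other rows.
Row 3 update in column p: 3 − 3·(2/5) = 9/5.

9/5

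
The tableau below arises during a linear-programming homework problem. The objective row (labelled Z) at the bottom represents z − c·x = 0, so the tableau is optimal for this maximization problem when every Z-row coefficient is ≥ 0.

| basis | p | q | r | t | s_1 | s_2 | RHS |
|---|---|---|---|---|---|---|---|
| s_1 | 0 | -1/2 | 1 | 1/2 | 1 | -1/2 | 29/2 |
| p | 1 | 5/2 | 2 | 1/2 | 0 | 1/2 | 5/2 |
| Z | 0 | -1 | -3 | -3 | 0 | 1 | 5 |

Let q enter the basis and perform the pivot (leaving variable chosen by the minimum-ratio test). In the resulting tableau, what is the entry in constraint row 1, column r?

7/5

Ratio test on column q — row 1: entry -1/2 ≤ 0; row 2: (5/2)/(5/2) = 1. Minimum is 1 at row 2 (p leaves); pivot element 5/2.
Divide row 2 by 5/2; eliminate column q from the other rows.
Row 1 update in column r: 1 − (-1/2)·(4/5) = 7/5.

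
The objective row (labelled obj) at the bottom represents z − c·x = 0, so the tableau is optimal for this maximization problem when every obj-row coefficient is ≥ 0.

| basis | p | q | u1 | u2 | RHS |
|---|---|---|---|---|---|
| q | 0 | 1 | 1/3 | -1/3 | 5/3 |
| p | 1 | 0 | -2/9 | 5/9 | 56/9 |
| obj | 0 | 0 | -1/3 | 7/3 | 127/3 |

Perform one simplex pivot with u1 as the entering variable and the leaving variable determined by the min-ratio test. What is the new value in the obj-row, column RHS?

Ratio test on column u1 — row 1: (5/3)/(1/3) = 5; row 2: entry -2/9 ≤ 0. Minimum is 5 at row 1 (q leaves); pivot element 1/3.
Divide row 1 by 1/3; eliminate column u1 from the other rows.
obj-row update in column RHS: 127/3 − (-1/3)·5 = 44.

44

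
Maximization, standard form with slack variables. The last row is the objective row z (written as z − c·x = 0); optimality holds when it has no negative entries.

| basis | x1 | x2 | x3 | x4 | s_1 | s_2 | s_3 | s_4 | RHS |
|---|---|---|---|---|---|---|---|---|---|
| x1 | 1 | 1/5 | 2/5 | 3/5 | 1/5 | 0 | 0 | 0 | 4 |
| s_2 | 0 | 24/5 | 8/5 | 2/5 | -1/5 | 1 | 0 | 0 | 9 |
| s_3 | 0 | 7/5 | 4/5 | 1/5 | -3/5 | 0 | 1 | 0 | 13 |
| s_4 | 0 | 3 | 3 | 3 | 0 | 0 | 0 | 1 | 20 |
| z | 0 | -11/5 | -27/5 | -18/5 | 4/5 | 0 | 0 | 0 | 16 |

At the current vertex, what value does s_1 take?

s_1 is not in the basis, so in the current basic feasible solution s_1 = 0.

0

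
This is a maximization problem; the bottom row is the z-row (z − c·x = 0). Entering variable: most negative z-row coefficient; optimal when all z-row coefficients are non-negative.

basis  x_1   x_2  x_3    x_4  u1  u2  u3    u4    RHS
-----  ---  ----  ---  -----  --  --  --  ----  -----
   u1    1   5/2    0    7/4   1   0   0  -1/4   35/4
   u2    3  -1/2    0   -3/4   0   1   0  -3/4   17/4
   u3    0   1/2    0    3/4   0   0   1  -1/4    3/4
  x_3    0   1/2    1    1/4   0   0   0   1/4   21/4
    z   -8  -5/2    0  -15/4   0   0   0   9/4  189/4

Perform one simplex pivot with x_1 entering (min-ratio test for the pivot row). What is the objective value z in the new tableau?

Ratio test on column x_1 — row 1: (35/4)/1 = 35/4; row 2: (17/4)/3 = 17/12; row 3: entry 0 ≤ 0; row 4: entry 0 ≤ 0. Minimum is 17/12 at row 2 (u2 leaves); pivot element 3.
Pivot on row 2; the z-row RHS becomes 189/4 − (-8)·(17/12) = 703/12.

703/12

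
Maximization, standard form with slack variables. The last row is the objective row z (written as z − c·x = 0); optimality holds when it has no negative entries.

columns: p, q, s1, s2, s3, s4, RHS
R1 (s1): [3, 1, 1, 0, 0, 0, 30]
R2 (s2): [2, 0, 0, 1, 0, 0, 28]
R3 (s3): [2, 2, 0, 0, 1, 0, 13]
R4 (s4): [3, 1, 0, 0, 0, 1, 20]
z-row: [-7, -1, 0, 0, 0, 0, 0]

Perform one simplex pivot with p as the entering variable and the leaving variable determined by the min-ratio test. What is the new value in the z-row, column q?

Ratio test on column p — row 1: 30/3 = 10; row 2: 28/2 = 14; row 3: 13/2 = 13/2; row 4: 20/3 = 20/3. Minimum is 13/2 at row 3 (s3 leaves); pivot element 2.
Divide row 3 by 2; eliminate column p from the other rows.
z-row update in column q: -1 − (-7)·1 = 6.

6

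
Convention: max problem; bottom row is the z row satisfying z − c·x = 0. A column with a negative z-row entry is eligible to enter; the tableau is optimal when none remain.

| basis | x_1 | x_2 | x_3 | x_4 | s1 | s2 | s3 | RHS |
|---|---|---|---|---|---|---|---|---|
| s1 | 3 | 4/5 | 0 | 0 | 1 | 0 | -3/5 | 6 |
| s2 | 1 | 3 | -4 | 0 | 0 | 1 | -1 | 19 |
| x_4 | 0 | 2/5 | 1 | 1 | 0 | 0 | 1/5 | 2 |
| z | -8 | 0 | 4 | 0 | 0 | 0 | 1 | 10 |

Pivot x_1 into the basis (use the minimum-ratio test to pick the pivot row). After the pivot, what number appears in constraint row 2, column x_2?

Ratio test on column x_1 — row 1: 6/3 = 2; row 2: 19/1 = 19; row 3: entry 0 ≤ 0. Minimum is 2 at row 1 (s1 leaves); pivot element 3.
Divide row 1 by 3; eliminate column x_1 from the other rows.
Row 2 update in column x_2: 3 − 1·(4/15) = 41/15.

41/15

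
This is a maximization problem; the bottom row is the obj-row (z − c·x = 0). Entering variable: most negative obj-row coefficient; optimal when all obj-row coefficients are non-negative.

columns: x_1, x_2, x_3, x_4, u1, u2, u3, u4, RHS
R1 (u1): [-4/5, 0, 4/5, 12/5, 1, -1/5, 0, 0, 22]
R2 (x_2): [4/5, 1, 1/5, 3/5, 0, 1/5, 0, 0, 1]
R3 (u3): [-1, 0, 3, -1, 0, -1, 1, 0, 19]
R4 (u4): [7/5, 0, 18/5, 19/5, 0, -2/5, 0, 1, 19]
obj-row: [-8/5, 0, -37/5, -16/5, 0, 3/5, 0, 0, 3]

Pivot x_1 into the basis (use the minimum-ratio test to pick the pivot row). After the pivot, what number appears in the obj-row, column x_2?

2

Ratio test on column x_1 — row 1: entry -4/5 ≤ 0; row 2: 1/(4/5) = 5/4; row 3: entry -1 ≤ 0; row 4: 19/(7/5) = 95/7. Minimum is 5/4 at row 2 (x_2 leaves); pivot element 4/5.
Divide row 2 by 4/5; eliminate column x_1 from the other rows.
obj-row update in column x_2: 0 − (-8/5)·(5/4) = 2.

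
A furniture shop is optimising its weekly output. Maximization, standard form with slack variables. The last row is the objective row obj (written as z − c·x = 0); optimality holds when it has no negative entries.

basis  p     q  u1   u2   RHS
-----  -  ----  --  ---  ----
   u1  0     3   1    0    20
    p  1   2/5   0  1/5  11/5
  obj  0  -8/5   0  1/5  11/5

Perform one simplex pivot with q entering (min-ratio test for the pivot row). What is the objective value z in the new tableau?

11

Ratio test on column q — row 1: 20/3 = 20/3; row 2: (11/5)/(2/5) = 11/2. Minimum is 11/2 at row 2 (p leaves); pivot element 2/5.
Pivot on row 2; the obj-row RHS becomes 11/5 − (-8/5)·(11/2) = 11.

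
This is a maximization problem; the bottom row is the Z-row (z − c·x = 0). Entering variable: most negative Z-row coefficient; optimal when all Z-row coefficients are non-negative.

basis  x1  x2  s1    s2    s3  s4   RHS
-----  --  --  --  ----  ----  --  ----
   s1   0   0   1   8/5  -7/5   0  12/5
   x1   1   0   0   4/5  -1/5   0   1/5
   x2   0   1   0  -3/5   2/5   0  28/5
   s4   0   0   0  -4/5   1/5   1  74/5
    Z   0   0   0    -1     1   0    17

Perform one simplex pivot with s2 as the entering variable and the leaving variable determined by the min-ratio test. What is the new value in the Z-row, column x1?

5/4

Ratio test on column s2 — row 1: (12/5)/(8/5) = 3/2; row 2: (1/5)/(4/5) = 1/4; row 3: entry -3/5 ≤ 0; row 4: entry -4/5 ≤ 0. Minimum is 1/4 at row 2 (x1 leaves); pivot element 4/5.
Divide row 2 by 4/5; eliminate column s2 from the other rows.
Z-row update in column x1: 0 − (-1)·(5/4) = 5/4.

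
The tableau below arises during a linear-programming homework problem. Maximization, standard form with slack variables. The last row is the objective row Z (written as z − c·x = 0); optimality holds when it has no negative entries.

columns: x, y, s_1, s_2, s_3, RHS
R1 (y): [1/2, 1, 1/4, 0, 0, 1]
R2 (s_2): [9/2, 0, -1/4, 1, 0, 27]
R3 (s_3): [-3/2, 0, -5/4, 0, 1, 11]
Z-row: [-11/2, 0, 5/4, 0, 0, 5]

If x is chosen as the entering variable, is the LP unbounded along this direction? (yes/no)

Column x has positive entries in row(s) 1, 2, so the ratio test bounds it — not unbounded.

no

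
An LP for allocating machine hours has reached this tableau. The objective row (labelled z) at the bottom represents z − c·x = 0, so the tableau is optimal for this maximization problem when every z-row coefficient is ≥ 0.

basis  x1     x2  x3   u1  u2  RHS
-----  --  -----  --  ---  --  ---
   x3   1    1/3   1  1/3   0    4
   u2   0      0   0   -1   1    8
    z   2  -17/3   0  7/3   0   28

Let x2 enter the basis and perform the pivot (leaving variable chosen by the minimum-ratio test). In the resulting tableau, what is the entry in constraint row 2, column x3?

0

Ratio test on column x2 — row 1: 4/(1/3) = 12; row 2: entry 0 ≤ 0. Minimum is 12 at row 1 (x3 leaves); pivot element 1/3.
Divide row 1 by 1/3; eliminate column x2 from the other rows.
Row 2 update in column x3: 0 − 0·3 = 0.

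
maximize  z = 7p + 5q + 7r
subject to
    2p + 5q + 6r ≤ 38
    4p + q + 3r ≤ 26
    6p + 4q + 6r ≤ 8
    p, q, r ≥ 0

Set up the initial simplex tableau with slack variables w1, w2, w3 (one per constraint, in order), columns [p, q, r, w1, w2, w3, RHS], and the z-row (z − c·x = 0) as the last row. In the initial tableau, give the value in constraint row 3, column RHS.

The RHS of constraint 3 is b_3 = 8.

8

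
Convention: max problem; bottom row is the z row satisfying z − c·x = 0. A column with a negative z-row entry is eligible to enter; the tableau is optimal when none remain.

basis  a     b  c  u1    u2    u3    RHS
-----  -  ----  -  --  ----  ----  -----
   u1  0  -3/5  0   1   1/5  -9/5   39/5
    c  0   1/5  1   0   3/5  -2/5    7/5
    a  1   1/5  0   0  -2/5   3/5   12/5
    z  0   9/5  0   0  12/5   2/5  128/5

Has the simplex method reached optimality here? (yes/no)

yes

Every z-row coefficient is ≥ 0, so the tableau is optimal.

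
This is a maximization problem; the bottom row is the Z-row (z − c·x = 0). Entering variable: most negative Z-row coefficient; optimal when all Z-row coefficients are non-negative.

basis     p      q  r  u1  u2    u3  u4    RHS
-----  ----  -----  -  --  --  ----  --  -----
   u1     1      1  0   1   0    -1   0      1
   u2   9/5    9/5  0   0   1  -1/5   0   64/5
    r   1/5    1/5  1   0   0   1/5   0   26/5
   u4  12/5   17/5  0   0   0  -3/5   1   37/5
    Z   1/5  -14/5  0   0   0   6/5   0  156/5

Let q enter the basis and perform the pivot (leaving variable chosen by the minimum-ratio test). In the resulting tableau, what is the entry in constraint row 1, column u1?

1

Ratio test on column q — row 1: 1/1 = 1; row 2: (64/5)/(9/5) = 64/9; row 3: (26/5)/(1/5) = 26; row 4: (37/5)/(17/5) = 37/17. Minimum is 1 at row 1 (u1 leaves); pivot element 1.
Divide row 1 by 1; eliminate column q from the other rows.
In the new row 1, the u1 entry is the old entry divided by the pivot: 1/1 = 1.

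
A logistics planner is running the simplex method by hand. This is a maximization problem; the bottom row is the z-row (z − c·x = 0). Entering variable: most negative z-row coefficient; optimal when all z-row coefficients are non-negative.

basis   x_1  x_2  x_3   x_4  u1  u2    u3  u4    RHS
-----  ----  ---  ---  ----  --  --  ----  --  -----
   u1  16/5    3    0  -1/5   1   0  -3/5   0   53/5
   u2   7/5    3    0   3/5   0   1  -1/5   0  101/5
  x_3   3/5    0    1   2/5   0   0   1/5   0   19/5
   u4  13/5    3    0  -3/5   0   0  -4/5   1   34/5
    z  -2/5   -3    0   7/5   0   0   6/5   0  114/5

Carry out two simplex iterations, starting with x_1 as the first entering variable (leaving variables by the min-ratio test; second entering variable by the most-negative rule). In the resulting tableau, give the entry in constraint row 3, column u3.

Ratio test on column x_1 — row 1: (53/5)/(16/5) = 53/16; row 2: (101/5)/(7/5) = 101/7; row 3: (19/5)/(3/5) = 19/3; row 4: (34/5)/(13/5) = 34/13. Minimum is 34/13 at row 4 (u4 leaves); pivot element 13/5.
Divide row 4 by 13/5; eliminate column x_1 from the other rows.
Second iteration: most negative z-row entry is -33/13 in column x_2, so x_2 enters.
Ratio test on column x_2 — row 1: entry -9/13 ≤ 0; row 2: (215/13)/(18/13) = 215/18; row 3: entry -9/13 ≤ 0; row 4: (34/13)/(15/13) = 34/15. Minimum is 34/15 at row 4 (x_1 leaves); pivot element 15/13.
Divide row 4 by 15/13; eliminate column x_2 from the other rows.
After both pivots, the entry at constraint row 3, column u3 is 1/5.

1/5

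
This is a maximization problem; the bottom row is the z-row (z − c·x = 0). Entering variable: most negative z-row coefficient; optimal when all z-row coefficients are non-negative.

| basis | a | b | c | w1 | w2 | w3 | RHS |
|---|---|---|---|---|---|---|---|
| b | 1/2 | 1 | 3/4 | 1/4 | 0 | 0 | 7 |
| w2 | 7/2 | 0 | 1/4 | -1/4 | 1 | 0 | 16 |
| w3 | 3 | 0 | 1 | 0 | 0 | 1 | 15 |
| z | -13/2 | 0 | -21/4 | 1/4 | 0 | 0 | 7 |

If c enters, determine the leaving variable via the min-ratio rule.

Column c entries and ratios — b: 7/(3/4) = 28/3; w2: 16/(1/4) = 64; w3: 15/1 = 15.
Smallest ratio is 28/3 in the row of b, so b leaves.

b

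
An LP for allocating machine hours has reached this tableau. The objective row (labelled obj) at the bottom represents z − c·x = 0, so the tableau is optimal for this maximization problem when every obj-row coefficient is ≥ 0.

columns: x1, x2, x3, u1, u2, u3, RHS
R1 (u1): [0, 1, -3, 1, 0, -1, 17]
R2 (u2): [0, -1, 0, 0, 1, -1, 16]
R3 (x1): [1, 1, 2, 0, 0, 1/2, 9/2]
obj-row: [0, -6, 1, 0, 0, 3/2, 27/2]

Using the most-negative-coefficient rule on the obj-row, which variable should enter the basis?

Negative obj-row entries: x2: -6.
The most negative is -6 in column x2, so x2 enters.

x2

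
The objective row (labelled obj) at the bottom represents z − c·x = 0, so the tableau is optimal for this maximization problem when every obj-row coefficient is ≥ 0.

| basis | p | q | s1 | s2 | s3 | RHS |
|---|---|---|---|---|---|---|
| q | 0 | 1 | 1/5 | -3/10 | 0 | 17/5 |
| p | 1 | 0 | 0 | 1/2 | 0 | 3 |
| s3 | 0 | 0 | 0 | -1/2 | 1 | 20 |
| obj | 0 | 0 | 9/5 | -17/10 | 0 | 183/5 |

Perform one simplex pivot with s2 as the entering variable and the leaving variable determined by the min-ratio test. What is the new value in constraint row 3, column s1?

0

Ratio test on column s2 — row 1: entry -3/10 ≤ 0; row 2: 3/(1/2) = 6; row 3: entry -1/2 ≤ 0. Minimum is 6 at row 2 (p leaves); pivot element 1/2.
Divide row 2 by 1/2; eliminate column s2 from the other rows.
Row 3 update in column s1: 0 − (-1/2)·0 = 0.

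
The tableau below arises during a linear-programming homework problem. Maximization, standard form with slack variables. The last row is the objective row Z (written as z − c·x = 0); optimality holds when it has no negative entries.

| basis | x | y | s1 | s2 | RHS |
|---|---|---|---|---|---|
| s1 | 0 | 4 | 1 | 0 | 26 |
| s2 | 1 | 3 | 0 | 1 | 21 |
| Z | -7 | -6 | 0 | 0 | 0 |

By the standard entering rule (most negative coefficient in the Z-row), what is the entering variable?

Negative Z-row entries: x: -7, y: -6.
The most negative is -7 in column x, so x enters.

x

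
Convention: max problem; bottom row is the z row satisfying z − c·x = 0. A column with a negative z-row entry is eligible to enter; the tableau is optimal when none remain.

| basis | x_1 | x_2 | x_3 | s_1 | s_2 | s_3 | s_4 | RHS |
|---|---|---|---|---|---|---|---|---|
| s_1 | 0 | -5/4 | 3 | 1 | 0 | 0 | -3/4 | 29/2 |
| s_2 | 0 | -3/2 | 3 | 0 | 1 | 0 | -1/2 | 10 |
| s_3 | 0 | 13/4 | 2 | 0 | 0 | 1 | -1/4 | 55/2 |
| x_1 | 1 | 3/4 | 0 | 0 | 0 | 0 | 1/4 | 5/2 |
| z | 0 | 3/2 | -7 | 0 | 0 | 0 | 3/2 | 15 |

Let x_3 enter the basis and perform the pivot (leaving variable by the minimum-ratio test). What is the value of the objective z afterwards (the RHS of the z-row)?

Ratio test on column x_3 — row 1: (29/2)/3 = 29/6; row 2: 10/3 = 10/3; row 3: (55/2)/2 = 55/4; row 4: entry 0 ≤ 0. Minimum is 10/3 at row 2 (s_2 leaves); pivot element 3.
Pivot on row 2; the z-row RHS becomes 15 − (-7)·(10/3) = 115/3.

115/3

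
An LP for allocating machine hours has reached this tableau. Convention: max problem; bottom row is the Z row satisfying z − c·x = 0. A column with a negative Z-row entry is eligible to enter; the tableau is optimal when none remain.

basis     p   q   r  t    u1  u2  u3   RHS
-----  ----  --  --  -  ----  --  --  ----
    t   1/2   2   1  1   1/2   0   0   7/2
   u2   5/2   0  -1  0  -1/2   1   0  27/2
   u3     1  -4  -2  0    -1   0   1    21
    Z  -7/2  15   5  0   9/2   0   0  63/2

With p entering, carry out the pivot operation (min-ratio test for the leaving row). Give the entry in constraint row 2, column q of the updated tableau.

Ratio test on column p — row 1: (7/2)/(1/2) = 7; row 2: (27/2)/(5/2) = 27/5; row 3: 21/1 = 21. Minimum is 27/5 at row 2 (u2 leaves); pivot element 5/2.
Divide row 2 by 5/2; eliminate column p from the other rows.
In the new row 2, the q entry is the old entry divided by the pivot: 0/(5/2) = 0.

0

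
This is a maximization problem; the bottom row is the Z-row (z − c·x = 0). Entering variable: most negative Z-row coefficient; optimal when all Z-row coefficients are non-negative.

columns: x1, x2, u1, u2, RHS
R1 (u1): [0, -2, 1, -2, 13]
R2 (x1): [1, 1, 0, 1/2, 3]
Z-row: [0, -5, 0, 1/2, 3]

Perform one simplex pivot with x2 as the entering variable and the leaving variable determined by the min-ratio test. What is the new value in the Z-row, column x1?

5

Ratio test on column x2 — row 1: entry -2 ≤ 0; row 2: 3/1 = 3. Minimum is 3 at row 2 (x1 leaves); pivot element 1.
Divide row 2 by 1; eliminate column x2 from the other rows.
Z-row update in column x1: 0 − (-5)·1 = 5.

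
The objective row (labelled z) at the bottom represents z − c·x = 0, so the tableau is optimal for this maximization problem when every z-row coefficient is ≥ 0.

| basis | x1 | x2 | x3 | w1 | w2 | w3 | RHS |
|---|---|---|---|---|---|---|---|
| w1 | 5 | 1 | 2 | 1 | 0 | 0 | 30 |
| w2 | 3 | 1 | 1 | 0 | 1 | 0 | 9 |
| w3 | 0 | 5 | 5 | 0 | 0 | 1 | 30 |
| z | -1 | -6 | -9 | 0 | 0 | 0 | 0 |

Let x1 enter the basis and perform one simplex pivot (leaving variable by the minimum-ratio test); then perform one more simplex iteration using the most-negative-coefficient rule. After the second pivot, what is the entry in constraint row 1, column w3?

Ratio test on column x1 — row 1: 30/5 = 6; row 2: 9/3 = 3; row 3: entry 0 ≤ 0. Minimum is 3 at row 2 (w2 leaves); pivot element 3.
Divide row 2 by 3; eliminate column x1 from the other rows.
Second iteration: most negative z-row entry is -26/3 in column x3, so x3 enters.
Ratio test on column x3 — row 1: 15/(1/3) = 45; row 2: 3/(1/3) = 9; row 3: 30/5 = 6. Minimum is 6 at row 3 (w3 leaves); pivot element 5.
Divide row 3 by 5; eliminate column x3 from the other rows.
After both pivots, the entry at constraint row 1, column w3 is -1/15.

-1/15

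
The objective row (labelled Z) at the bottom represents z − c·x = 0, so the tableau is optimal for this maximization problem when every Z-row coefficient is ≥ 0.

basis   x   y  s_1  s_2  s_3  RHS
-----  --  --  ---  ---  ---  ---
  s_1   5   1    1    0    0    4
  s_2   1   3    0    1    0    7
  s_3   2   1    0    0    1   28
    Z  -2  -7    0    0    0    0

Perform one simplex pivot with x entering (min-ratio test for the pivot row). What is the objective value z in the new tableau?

Ratio test on column x — row 1: 4/5 = 4/5; row 2: 7/1 = 7; row 3: 28/2 = 14. Minimum is 4/5 at row 1 (s_1 leaves); pivot element 5.
Pivot on row 1; the Z-row RHS becomes 0 − (-2)·(4/5) = 8/5.

8/5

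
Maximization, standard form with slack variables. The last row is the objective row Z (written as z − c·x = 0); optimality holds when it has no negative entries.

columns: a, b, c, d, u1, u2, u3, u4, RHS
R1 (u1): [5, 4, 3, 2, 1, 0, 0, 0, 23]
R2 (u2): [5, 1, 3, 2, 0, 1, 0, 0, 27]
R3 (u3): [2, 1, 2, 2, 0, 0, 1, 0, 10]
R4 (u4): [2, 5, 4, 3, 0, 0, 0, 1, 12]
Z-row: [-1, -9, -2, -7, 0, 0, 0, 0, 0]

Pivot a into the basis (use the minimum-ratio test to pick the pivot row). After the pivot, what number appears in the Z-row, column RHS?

Ratio test on column a — row 1: 23/5 = 23/5; row 2: 27/5 = 27/5; row 3: 10/2 = 5; row 4: 12/2 = 6. Minimum is 23/5 at row 1 (u1 leaves); pivot element 5.
Divide row 1 by 5; eliminate column a from the other rows.
Z-row update in column RHS: 0 − (-1)·(23/5) = 23/5.

23/5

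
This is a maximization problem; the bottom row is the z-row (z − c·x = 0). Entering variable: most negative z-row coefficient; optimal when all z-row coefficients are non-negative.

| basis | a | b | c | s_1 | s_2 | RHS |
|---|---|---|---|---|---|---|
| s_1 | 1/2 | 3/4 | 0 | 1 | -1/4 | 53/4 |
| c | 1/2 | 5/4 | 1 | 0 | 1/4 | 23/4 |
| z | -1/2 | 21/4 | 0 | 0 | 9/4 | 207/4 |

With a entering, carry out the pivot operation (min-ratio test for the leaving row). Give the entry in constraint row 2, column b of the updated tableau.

Ratio test on column a — row 1: (53/4)/(1/2) = 53/2; row 2: (23/4)/(1/2) = 23/2. Minimum is 23/2 at row 2 (c leaves); pivot element 1/2.
Divide row 2 by 1/2; eliminate column a from the other rows.
In the new row 2, the b entry is the old entry divided by the pivot: (5/4)/(1/2) = 5/2.

5/2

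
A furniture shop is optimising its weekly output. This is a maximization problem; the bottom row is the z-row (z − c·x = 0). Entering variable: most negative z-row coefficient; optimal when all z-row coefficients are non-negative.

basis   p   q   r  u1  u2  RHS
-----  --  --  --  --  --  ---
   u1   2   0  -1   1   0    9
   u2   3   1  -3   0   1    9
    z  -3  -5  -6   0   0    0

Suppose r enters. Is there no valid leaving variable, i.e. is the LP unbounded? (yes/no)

yes

Every constraint-row entry in column r is ≤ 0, so increasing r is unbounded.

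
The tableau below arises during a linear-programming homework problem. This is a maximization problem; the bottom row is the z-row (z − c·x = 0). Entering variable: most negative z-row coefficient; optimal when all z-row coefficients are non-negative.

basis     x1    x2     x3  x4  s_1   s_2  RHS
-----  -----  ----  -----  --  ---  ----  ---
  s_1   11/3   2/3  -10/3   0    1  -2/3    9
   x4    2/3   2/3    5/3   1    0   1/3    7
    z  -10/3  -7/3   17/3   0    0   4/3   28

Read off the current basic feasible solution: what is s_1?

9

s_1 is basic (row 1); its value is the RHS of that row, 9.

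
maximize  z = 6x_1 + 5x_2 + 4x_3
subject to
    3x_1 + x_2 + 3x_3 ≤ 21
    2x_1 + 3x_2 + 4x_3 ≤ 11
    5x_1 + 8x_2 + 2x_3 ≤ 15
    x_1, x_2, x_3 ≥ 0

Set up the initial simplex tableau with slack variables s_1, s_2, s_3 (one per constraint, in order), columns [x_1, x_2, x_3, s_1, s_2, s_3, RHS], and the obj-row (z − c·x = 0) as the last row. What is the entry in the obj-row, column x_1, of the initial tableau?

-6

The obj-row carries the negated objective coefficients: the x_1 entry is -6.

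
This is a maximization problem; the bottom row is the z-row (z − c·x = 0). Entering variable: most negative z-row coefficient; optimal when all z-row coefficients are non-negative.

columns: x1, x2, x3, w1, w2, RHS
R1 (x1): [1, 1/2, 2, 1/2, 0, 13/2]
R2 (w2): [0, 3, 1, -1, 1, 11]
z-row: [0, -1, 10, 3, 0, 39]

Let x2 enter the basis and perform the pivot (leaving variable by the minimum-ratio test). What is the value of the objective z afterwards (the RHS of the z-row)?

Ratio test on column x2 — row 1: (13/2)/(1/2) = 13; row 2: 11/3 = 11/3. Minimum is 11/3 at row 2 (w2 leaves); pivot element 3.
Pivot on row 2; the z-row RHS becomes 39 − (-1)·(11/3) = 128/3.

128/3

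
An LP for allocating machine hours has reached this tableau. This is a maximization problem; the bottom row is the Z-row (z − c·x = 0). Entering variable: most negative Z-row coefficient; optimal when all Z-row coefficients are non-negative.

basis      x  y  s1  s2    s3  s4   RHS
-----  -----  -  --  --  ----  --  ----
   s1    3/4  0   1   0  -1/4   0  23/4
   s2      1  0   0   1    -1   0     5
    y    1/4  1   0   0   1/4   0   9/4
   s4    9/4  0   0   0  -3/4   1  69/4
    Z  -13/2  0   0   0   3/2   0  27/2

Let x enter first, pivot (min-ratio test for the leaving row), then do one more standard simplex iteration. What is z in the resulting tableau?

56

Ratio test on column x — row 1: (23/4)/(3/4) = 23/3; row 2: 5/1 = 5; row 3: (9/4)/(1/4) = 9; row 4: (69/4)/(9/4) = 23/3. Minimum is 5 at row 2 (s2 leaves); pivot element 1.
Pivot on row 2; the Z-row RHS becomes 27/2 − (-13/2)·5 = 46.
Next entering variable (most negative Z-row entry -5): s3.
Ratio test on column s3 — row 1: 2/(1/2) = 4; row 2: entry -1 ≤ 0; row 3: 1/(1/2) = 2; row 4: 6/(3/2) = 4. Minimum is 2 at row 3 (y leaves); pivot element 1/2.
After the second pivot the Z-row RHS is 46 − (-5)·2 = 56.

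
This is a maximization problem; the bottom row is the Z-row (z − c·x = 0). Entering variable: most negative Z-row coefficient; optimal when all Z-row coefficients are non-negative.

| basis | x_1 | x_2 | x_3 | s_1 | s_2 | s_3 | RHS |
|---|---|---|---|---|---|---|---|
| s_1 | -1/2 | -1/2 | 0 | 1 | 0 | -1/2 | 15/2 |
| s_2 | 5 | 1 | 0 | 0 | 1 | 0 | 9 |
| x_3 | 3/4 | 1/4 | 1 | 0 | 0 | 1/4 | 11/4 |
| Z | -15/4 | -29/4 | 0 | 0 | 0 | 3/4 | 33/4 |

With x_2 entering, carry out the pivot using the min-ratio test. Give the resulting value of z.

147/2

Ratio test on column x_2 — row 1: entry -1/2 ≤ 0; row 2: 9/1 = 9; row 3: (11/4)/(1/4) = 11. Minimum is 9 at row 2 (s_2 leaves); pivot element 1.
Pivot on row 2; the Z-row RHS becomes 33/4 − (-29/4)·9 = 147/2.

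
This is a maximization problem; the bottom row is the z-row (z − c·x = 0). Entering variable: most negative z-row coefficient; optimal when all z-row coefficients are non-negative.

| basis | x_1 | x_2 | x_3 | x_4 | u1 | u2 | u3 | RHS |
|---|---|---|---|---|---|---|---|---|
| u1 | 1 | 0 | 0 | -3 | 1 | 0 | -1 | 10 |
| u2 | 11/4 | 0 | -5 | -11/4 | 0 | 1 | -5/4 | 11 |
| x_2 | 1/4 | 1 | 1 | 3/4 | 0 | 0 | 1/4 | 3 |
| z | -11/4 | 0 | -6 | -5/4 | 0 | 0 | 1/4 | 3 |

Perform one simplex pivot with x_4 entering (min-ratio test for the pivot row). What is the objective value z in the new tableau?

Ratio test on column x_4 — row 1: entry -3 ≤ 0; row 2: entry -11/4 ≤ 0; row 3: 3/(3/4) = 4. Minimum is 4 at row 3 (x_2 leaves); pivot element 3/4.
Pivot on row 3; the z-row RHS becomes 3 − (-5/4)·4 = 8.

8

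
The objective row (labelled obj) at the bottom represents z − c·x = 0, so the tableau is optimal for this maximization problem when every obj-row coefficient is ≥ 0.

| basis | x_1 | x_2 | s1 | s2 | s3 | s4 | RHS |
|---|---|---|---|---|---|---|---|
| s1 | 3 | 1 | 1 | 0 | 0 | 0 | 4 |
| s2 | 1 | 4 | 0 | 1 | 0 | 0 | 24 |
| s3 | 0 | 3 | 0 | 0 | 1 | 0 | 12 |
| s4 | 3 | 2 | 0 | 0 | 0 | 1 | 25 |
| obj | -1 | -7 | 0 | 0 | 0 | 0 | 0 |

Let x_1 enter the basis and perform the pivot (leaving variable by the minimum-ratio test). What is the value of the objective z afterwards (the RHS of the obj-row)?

4/3

Ratio test on column x_1 — row 1: 4/3 = 4/3; row 2: 24/1 = 24; row 3: entry 0 ≤ 0; row 4: 25/3 = 25/3. Minimum is 4/3 at row 1 (s1 leaves); pivot element 3.
Pivot on row 1; the obj-row RHS becomes 0 − (-1)·(4/3) = 4/3.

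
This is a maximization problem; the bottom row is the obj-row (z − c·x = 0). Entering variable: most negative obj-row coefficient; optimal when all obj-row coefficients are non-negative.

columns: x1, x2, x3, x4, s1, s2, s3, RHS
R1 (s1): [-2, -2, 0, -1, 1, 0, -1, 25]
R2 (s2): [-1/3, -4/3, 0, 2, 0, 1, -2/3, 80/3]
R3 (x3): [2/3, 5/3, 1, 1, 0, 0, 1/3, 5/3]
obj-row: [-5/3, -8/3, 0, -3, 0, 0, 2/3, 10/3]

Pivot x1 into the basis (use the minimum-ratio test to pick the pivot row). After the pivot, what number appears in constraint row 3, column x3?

Ratio test on column x1 — row 1: entry -2 ≤ 0; row 2: entry -1/3 ≤ 0; row 3: (5/3)/(2/3) = 5/2. Minimum is 5/2 at row 3 (x3 leaves); pivot element 2/3.
Divide row 3 by 2/3; eliminate column x1 from the other rows.
In the new row 3, the x3 entry is the old entry divided by the pivot: 1/(2/3) = 3/2.

3/2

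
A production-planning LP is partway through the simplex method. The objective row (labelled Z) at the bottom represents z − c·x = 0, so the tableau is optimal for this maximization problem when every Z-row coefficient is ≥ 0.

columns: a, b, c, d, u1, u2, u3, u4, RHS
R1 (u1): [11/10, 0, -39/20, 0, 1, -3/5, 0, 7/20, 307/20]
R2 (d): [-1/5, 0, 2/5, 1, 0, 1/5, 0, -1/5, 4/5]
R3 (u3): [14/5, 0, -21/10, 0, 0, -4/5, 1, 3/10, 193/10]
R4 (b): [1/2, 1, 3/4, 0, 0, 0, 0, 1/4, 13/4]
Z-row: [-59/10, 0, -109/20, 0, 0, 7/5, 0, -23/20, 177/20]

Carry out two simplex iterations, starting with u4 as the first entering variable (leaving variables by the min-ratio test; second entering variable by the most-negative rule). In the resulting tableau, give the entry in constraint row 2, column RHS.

21/10

Ratio test on column u4 — row 1: (307/20)/(7/20) = 307/7; row 2: entry -1/5 ≤ 0; row 3: (193/10)/(3/10) = 193/3; row 4: (13/4)/(1/4) = 13. Minimum is 13 at row 4 (b leaves); pivot element 1/4.
Divide row 4 by 1/4; eliminate column u4 from the other rows.
Second iteration: most negative Z-row entry is -18/5 in column a, so a enters.
Ratio test on column a — row 1: (54/5)/(2/5) = 27; row 2: (17/5)/(1/5) = 17; row 3: (77/5)/(11/5) = 7; row 4: 13/2 = 13/2. Minimum is 13/2 at row 4 (u4 leaves); pivot element 2.
Divide row 4 by 2; eliminate column a from the other rows.
After both pivots, the entry at constraint row 2, column RHS is 21/10.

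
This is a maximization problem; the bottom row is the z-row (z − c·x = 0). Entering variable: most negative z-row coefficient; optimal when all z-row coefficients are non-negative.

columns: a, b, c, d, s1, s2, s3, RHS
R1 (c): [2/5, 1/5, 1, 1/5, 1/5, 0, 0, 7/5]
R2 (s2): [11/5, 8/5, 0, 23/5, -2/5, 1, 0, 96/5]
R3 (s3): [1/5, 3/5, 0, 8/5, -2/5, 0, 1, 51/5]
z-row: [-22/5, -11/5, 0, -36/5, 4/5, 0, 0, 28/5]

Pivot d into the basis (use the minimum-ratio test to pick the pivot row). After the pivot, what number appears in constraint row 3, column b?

Ratio test on column d — row 1: (7/5)/(1/5) = 7; row 2: (96/5)/(23/5) = 96/23; row 3: (51/5)/(8/5) = 51/8. Minimum is 96/23 at row 2 (s2 leaves); pivot element 23/5.
Divide row 2 by 23/5; eliminate column d from the other rows.
Row 3 update in column b: 3/5 − (8/5)·(8/23) = 1/23.

1/23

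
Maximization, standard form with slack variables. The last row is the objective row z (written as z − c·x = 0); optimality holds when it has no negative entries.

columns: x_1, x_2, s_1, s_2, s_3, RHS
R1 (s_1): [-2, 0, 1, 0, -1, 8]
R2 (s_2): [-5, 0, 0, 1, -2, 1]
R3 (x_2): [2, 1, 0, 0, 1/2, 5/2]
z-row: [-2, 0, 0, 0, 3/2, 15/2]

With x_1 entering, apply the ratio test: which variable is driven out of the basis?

Column x_1 entries and ratios — s_1: -2 ≤ 0, skip; s_2: -5 ≤ 0, skip; x_2: (5/2)/2 = 5/4.
Smallest ratio is 5/4 in the row of x_2, so x_2 leaves.

x_2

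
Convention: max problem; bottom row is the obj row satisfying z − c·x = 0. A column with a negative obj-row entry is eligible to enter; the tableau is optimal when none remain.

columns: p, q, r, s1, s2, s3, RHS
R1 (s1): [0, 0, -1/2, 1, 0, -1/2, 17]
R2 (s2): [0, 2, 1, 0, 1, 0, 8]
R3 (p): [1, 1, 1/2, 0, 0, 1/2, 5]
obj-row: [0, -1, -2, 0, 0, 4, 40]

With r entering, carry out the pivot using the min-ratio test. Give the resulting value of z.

Ratio test on column r — row 1: entry -1/2 ≤ 0; row 2: 8/1 = 8; row 3: 5/(1/2) = 10. Minimum is 8 at row 2 (s2 leaves); pivot element 1.
Pivot on row 2; the obj-row RHS becomes 40 − (-2)·8 = 56.

56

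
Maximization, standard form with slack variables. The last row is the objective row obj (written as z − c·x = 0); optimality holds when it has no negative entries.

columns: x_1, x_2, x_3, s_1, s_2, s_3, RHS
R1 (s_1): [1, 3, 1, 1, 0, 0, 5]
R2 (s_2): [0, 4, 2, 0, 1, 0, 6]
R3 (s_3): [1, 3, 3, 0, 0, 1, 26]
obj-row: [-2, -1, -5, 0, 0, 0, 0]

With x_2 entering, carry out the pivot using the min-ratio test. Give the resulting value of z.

Ratio test on column x_2 — row 1: 5/3 = 5/3; row 2: 6/4 = 3/2; row 3: 26/3 = 26/3. Minimum is 3/2 at row 2 (s_2 leaves); pivot element 4.
Pivot on row 2; the obj-row RHS becomes 0 − (-1)·(3/2) = 3/2.

3/2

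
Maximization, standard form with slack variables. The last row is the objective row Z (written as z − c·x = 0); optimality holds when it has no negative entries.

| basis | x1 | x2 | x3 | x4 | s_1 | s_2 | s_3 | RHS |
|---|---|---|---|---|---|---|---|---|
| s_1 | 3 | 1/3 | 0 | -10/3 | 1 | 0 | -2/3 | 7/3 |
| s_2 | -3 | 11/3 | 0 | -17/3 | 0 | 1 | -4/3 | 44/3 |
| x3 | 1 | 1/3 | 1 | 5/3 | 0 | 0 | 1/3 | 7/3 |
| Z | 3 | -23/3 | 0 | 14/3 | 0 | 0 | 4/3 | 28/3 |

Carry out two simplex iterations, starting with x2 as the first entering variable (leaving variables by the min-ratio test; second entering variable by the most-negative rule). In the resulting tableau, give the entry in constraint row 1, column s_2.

-5/24

Ratio test on column x2 — row 1: (7/3)/(1/3) = 7; row 2: (44/3)/(11/3) = 4; row 3: (7/3)/(1/3) = 7. Minimum is 4 at row 2 (s_2 leaves); pivot element 11/3.
Divide row 2 by 11/3; eliminate column x2 from the other rows.
Second iteration: most negative Z-row entry is -79/11 in column x4, so x4 enters.
Ratio test on column x4 — row 1: entry -31/11 ≤ 0; row 2: entry -17/11 ≤ 0; row 3: 1/(24/11) = 11/24. Minimum is 11/24 at row 3 (x3 leaves); pivot element 24/11.
Divide row 3 by 24/11; eliminate column x4 from the other rows.
After both pivots, the entry at constraint row 1, column s_2 is -5/24.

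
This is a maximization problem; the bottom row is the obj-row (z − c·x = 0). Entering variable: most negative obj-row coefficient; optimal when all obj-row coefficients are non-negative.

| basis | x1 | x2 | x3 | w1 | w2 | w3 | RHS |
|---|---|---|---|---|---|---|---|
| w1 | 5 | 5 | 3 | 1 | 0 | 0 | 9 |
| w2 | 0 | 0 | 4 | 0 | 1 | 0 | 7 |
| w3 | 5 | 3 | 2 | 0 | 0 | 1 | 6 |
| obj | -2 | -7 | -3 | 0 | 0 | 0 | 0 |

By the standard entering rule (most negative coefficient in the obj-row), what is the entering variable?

x2

Negative obj-row entries: x1: -2, x2: -7, x3: -3.
The most negative is -7 in column x2, so x2 enters.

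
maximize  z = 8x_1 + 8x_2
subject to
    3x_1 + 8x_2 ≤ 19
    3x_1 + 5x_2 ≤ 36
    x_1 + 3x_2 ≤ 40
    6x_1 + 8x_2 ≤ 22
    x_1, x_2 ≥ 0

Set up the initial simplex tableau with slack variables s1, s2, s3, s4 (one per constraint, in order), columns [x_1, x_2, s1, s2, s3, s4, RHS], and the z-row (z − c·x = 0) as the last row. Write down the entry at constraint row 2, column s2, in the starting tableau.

1

Slack s2 belongs to constraint 2; its column is the unit vector e_2, so the entry in row 2 is 1.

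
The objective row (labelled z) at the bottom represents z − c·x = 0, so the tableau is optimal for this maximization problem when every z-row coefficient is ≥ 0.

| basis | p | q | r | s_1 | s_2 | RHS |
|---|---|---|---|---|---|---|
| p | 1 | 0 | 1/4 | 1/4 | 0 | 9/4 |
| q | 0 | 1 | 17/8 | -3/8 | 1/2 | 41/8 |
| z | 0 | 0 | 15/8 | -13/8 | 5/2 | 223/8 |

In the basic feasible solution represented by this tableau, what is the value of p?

p is basic (row 1); its value is the RHS of that row, 9/4.

9/4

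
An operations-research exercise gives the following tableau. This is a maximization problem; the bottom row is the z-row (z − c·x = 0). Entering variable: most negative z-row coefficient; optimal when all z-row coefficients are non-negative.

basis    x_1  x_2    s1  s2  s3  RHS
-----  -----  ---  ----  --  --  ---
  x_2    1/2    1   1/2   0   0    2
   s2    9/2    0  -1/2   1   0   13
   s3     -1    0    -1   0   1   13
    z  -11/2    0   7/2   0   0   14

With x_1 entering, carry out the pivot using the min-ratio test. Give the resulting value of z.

Ratio test on column x_1 — row 1: 2/(1/2) = 4; row 2: 13/(9/2) = 26/9; row 3: entry -1 ≤ 0. Minimum is 26/9 at row 2 (s2 leaves); pivot element 9/2.
Pivot on row 2; the z-row RHS becomes 14 − (-11/2)·(26/9) = 269/9.

269/9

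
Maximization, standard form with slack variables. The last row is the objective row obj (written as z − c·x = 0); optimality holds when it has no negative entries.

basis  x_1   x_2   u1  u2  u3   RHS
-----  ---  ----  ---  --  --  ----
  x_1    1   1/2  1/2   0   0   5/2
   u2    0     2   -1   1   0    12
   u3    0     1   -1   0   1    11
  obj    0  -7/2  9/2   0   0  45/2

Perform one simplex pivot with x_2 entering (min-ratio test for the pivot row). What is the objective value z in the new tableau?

Ratio test on column x_2 — row 1: (5/2)/(1/2) = 5; row 2: 12/2 = 6; row 3: 11/1 = 11. Minimum is 5 at row 1 (x_1 leaves); pivot element 1/2.
Pivot on row 1; the obj-row RHS becomes 45/2 − (-7/2)·5 = 40.

40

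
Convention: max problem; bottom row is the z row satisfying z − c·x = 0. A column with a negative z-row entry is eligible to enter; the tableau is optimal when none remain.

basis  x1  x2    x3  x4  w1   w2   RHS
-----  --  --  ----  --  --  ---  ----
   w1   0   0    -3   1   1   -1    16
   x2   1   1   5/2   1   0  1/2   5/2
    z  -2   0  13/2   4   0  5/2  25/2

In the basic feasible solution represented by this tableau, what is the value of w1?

w1 is basic (row 1); its value is the RHS of that row, 16.

16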